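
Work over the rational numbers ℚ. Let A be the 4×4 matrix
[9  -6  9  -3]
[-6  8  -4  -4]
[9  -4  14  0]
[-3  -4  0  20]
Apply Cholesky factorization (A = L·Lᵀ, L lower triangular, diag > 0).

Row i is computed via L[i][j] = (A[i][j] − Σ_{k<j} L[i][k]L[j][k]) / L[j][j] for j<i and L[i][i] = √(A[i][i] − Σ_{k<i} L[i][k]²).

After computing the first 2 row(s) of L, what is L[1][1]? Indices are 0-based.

L[1][1] = 2

Step 1: L[0][0] = √(9) = 3.
  L[1][0] = (-6) / L[0][0] = -2.
Step 2: L[1][1] = √(4) = 2.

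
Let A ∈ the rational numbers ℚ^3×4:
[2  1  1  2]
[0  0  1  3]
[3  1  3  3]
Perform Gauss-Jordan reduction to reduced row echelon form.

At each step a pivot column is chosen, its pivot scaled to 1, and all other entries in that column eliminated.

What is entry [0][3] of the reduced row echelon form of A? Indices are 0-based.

M[0][3] = -5

[1] R0 /= 2  ⇒  (1, 1/2, 1/2, 1)
     R2 -= 3·R0  ⇒  (0, -1/2, 3/2, 0)
[2] R1 <-> R2
[2] R1 /= -1/2  ⇒  (0, 1, -3, 0)
     R0 -= 1/2·R1  ⇒  (1, 0, 2, 1)
[3] R2 /= 1  ⇒  (0, 0, 1, 3)
     R0 -= 2·R2  ⇒  (1, 0, 0, -5)
     R1 -= -3·R2  ⇒  (0, 1, 0, 9)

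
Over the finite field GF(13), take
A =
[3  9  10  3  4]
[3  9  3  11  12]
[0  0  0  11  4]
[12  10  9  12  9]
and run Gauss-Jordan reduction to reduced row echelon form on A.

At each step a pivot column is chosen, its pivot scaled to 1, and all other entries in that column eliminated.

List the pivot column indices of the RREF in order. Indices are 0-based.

step 1: normalize row 0 (÷3) = (1, 3, 12, 1, 10)
  row 1: subtract 3×row0 = (0, 0, 6, 8, 8)
  row 3: subtract 12×row0 = (0, 0, 8, 0, 6)
skip col 1 (zero from row 1)
step 2: normalize row 1 (÷6) = (0, 0, 1, 10, 10)
  row 0: subtract 12×row1 = (1, 3, 0, 11, 7)
  row 3: subtract 8×row1 = (0, 0, 0, 11, 4)
step 3: normalize row 2 (÷11) = (0, 0, 0, 1, 11)
  row 0: subtract 11×row2 = (1, 3, 0, 0, 3)
  row 1: subtract 10×row2 = (0, 0, 1, 0, 4)
  row 3: subtract 11×row2 = (0, 0, 0, 0, 0)
skip col 4 (zero from row 3)

pivot columns: 0, 2, 3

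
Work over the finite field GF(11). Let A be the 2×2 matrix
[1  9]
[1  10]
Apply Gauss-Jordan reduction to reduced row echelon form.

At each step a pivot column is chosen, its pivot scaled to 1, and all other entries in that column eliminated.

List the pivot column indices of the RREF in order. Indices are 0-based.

pivot columns: 0, 1

step 1: normalize row 0 (÷1) = (1, 9)
  row 1: subtract 1×row0 = (0, 1)
step 2: normalize row 1 (÷1) = (0, 1)
  row 0: subtract 9×row1 = (1, 0)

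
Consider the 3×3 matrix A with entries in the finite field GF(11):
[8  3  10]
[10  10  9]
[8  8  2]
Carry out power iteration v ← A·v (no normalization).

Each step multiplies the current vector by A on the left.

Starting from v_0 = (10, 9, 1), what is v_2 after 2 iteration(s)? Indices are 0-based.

v_2 = (4, 3, 9)

v_0 = (10, 9, 1).
v_1 = A·v_0 = (7, 1, 0).
v_2 = A·v_1 = (4, 3, 9).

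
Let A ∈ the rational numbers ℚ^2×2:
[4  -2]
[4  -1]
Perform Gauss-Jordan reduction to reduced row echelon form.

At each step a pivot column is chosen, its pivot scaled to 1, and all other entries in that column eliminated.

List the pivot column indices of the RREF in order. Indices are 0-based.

step 1: normalize row 0 (÷4) = (1, -1/2)
  row 1: subtract 4×row0 = (0, 1)
step 2: normalize row 1 (÷1) = (0, 1)
  row 0: subtract -1/2×row1 = (1, 0)

pivot columns: 0, 1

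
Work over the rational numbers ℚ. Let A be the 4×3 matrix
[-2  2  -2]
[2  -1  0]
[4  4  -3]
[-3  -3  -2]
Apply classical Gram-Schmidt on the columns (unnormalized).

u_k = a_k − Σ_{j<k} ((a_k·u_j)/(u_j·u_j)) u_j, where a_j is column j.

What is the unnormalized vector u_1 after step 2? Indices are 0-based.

Step 1: u_0 = a_0 = (-2, 2, 4, -3).
Step 2: u_1 = a_1 − (19/33)·u_0 = (104/33, -71/33, 56/33, -14/11).

u_1 = (104/33, -71/33, 56/33, -14/11)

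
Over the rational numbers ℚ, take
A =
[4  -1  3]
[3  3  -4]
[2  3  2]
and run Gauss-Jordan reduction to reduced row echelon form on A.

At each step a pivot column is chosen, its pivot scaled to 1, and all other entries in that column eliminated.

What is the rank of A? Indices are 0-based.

step 1: normalize row 0 (÷4) = (1, -1/4, 3/4)
  row 1: subtract 3×row0 = (0, 15/4, -25/4)
  row 2: subtract 2×row0 = (0, 7/2, 1/2)
step 2: normalize row 1 (÷15/4) = (0, 1, -5/3)
  row 0: subtract -1/4×row1 = (1, 0, 1/3)
  row 2: subtract 7/2×row1 = (0, 0, 19/3)
step 3: normalize row 2 (÷19/3) = (0, 0, 1)
  row 0: subtract 1/3×row2 = (1, 0, 0)
  row 1: subtract -5/3×row2 = (0, 1, 0)

rank = 3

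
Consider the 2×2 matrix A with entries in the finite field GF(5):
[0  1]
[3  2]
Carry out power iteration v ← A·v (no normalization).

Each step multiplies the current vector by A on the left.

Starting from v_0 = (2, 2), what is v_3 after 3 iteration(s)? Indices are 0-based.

v_3 = (1, 2)

v_0 = (2, 2).
v_1 = A·v_0 = (2, 0).
v_2 = A·v_1 = (0, 1).
v_3 = A·v_2 = (1, 2).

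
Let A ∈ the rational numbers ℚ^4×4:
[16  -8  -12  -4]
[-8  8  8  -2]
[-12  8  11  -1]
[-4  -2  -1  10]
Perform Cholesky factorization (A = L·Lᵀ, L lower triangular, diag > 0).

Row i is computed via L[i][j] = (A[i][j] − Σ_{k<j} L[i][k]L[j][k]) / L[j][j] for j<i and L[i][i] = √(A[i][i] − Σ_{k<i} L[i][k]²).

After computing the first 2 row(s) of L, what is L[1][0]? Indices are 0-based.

Step 1: L[0][0] = √(16) = 4.
  L[1][0] = (-8) / L[0][0] = -2.
Step 2: L[1][1] = √(4) = 2.

L[1][0] = -2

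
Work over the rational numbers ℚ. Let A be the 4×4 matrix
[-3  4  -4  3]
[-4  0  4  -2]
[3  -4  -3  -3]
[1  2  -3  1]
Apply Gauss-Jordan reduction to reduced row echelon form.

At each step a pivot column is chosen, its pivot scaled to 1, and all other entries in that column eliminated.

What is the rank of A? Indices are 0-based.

step 1: normalize row 0 (÷-3) = (1, -4/3, 4/3, -1)
  row 1: subtract -4×row0 = (0, -16/3, 28/3, -6)
  row 2: subtract 3×row0 = (0, 0, -7, 0)
  row 3: subtract 1×row0 = (0, 10/3, -13/3, 2)
step 2: normalize row 1 (÷-16/3) = (0, 1, -7/4, 9/8)
  row 0: subtract -4/3×row1 = (1, 0, -1, 1/2)
  row 3: subtract 10/3×row1 = (0, 0, 3/2, -7/4)
step 3: normalize row 2 (÷-7) = (0, 0, 1, 0)
  row 0: subtract -1×row2 = (1, 0, 0, 1/2)
  row 1: subtract -7/4×row2 = (0, 1, 0, 9/8)
  row 3: subtract 3/2×row2 = (0, 0, 0, -7/4)
step 4: normalize row 3 (÷-7/4) = (0, 0, 0, 1)
  row 0: subtract 1/2×row3 = (1, 0, 0, 0)
  row 1: subtract 9/8×row3 = (0, 1, 0, 0)

rank = 4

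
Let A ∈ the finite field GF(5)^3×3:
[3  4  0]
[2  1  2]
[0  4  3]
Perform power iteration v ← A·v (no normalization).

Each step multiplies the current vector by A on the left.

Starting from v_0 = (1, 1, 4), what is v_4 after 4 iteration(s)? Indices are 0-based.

v_0 = (1, 1, 4).
v_1 = A·v_0 = (2, 1, 1).
v_2 = A·v_1 = (0, 2, 2).
v_3 = A·v_2 = (3, 1, 4).
v_4 = A·v_3 = (3, 0, 1).

v_4 = (3, 0, 1)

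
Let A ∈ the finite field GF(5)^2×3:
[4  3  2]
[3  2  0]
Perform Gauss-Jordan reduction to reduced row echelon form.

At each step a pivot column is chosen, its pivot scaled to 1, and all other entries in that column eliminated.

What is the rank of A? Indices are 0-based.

rank = 2

[1] R0 /= 4  ⇒  (1, 2, 3)
     R1 -= 3·R0  ⇒  (0, 1, 1)
[2] R1 /= 1  ⇒  (0, 1, 1)
     R0 -= 2·R1  ⇒  (1, 0, 1)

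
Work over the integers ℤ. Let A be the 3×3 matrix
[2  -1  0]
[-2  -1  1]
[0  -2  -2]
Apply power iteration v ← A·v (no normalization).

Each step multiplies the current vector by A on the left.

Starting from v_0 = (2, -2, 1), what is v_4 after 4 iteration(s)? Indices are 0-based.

v_0 = (2, -2, 1).
v_1 = A·v_0 = (6, -1, 2).
v_2 = A·v_1 = (13, -9, -2).
v_3 = A·v_2 = (35, -19, 22).
v_4 = A·v_3 = (89, -29, -6).

v_4 = (89, -29, -6)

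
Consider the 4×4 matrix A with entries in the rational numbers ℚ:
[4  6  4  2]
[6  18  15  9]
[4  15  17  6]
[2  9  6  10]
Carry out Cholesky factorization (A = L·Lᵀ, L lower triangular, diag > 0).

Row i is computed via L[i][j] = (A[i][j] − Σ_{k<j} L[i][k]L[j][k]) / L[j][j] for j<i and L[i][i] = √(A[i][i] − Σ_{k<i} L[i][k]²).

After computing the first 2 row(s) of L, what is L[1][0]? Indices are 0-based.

Step 1: L[0][0] = √(4) = 2.
  L[1][0] = (6) / L[0][0] = 3.
Step 2: L[1][1] = √(9) = 3.

L[1][0] = 3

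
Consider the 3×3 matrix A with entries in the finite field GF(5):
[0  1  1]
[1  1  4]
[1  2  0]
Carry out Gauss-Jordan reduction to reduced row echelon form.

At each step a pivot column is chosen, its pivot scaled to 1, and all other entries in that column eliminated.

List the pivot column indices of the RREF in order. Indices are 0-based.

step 1: exchange rows 0,1
step 1: normalize row 0 (÷1) = (1, 1, 4)
  row 2: subtract 1×row0 = (0, 1, 1)
step 2: normalize row 1 (÷1) = (0, 1, 1)
  row 0: subtract 1×row1 = (1, 0, 3)
  row 2: subtract 1×row1 = (0, 0, 0)
skip col 2 (zero from row 2)

pivot columns: 0, 1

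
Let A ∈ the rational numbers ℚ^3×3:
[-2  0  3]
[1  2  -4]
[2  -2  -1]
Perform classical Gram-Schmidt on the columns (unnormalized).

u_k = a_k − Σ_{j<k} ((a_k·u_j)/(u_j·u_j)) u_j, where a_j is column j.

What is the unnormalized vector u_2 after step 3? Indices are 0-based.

Step 1: u_0 = a_0 = (-2, 1, 2).
Step 2: u_1 = a_1 − (-2/9)·u_0 = (-4/9, 20/9, -14/9).
Step 3: u_2 = a_2 − (-4/3)·u_0 − (-39/34)·u_1 = (-3/17, -2/17, -2/17).

u_2 = (-3/17, -2/17, -2/17)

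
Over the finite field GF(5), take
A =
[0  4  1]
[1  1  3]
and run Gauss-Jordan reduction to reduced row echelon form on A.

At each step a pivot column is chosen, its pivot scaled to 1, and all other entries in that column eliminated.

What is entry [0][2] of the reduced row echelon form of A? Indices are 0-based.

pivot(0,0): swap R0↔R1
pivot(0,0)=1: scale R0 → (1, 1, 3)
pivot(1,1)=4: scale R1 → (0, 1, 4)
  clear (0,1): R0 −= (1)R1 → (1, 0, 4)

M[0][2] = 4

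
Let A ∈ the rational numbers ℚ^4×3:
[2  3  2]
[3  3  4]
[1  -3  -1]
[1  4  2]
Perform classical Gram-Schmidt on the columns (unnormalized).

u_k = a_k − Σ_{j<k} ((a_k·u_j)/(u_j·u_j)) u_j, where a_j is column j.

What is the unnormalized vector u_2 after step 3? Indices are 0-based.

Step 1: u_0 = a_0 = (2, 3, 1, 1).
Step 2: u_1 = a_1 − (16/15)·u_0 = (13/15, -1/5, -61/15, 44/15).
Step 3: u_2 = a_2 − (17/15)·u_0 − (163/389)·u_1 = (-245/389, 266/389, -167/389, -141/389).

u_2 = (-245/389, 266/389, -167/389, -141/389)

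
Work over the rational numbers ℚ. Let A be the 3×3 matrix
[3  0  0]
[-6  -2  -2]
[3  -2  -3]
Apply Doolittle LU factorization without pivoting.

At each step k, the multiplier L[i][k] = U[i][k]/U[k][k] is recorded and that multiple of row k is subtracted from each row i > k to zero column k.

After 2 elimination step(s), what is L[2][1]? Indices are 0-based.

k=0: U[0][0]=3
  eliminate (1,0): mult=-2, new row 1: (0, -2, -2); set L[1][0]=-2
  eliminate (2,0): mult=1, new row 2: (0, -2, -3); set L[2][0]=1
k=1: U[1][1]=-2
  eliminate (2,1): mult=1, new row 2: (0, 0, -1); set L[2][1]=1

L[2][1] = 1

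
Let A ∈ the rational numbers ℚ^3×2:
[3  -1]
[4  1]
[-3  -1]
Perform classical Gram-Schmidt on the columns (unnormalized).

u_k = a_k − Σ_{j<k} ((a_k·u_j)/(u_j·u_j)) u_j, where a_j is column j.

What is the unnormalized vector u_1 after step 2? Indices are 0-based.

Step 1: u_0 = a_0 = (3, 4, -3).
Step 2: u_1 = a_1 − (2/17)·u_0 = (-23/17, 9/17, -11/17).

u_1 = (-23/17, 9/17, -11/17)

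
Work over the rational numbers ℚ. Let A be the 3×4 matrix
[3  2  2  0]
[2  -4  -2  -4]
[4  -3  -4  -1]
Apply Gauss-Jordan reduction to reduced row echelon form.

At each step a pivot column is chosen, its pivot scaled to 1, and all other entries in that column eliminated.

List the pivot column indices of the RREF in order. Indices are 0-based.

pivot columns: 0, 1, 2

[1] R0 /= 3  ⇒  (1, 2/3, 2/3, 0)
     R1 -= 2·R0  ⇒  (0, -16/3, -10/3, -4)
     R2 -= 4·R0  ⇒  (0, -17/3, -20/3, -1)
[2] R1 /= -16/3  ⇒  (0, 1, 5/8, 3/4)
     R0 -= 2/3·R1  ⇒  (1, 0, 1/4, -1/2)
     R2 -= -17/3·R1  ⇒  (0, 0, -25/8, 13/4)
[3] R2 /= -25/8  ⇒  (0, 0, 1, -26/25)
     R0 -= 1/4·R2  ⇒  (1, 0, 0, -6/25)
     R1 -= 5/8·R2  ⇒  (0, 1, 0, 7/5)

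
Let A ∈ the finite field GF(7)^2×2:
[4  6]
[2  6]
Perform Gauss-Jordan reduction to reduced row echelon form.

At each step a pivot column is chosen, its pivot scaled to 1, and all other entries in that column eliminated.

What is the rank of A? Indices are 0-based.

rank = 2

step 1: normalize row 0 (÷4) = (1, 5)
  row 1: subtract 2×row0 = (0, 3)
step 2: normalize row 1 (÷3) = (0, 1)
  row 0: subtract 5×row1 = (1, 0)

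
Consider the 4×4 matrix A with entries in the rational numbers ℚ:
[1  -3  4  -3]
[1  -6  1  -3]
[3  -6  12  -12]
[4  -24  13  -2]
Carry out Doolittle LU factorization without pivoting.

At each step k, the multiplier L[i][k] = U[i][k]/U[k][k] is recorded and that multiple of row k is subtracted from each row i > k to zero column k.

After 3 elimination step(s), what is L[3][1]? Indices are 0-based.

[col 0] pivot 1
  R1 -= 1*R0 → (0, -3, -3, 0)  (L[1][0] := 1)
  R2 -= 3*R0 → (0, 3, 0, -3)  (L[2][0] := 3)
  R3 -= 4*R0 → (0, -12, -3, 10)  (L[3][0] := 4)
[col 1] pivot -3
  R2 -= -1*R1 → (0, 0, -3, -3)  (L[2][1] := -1)
  R3 -= 4*R1 → (0, 0, 9, 10)  (L[3][1] := 4)
[col 2] pivot -3
  R3 -= -3*R2 → (0, 0, 0, 1)  (L[3][2] := -3)

L[3][1] = 4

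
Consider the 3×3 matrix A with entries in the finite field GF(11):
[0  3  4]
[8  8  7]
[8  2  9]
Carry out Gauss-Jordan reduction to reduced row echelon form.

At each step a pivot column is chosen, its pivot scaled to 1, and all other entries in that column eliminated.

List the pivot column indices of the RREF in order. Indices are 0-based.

pivot(0,0): swap R0↔R1
pivot(0,0)=8: scale R0 → (1, 1, 5)
  clear (2,0): R2 −= (8)R0 → (0, 5, 2)
pivot(1,1)=3: scale R1 → (0, 1, 5)
  clear (0,1): R0 −= (1)R1 → (1, 0, 0)
  clear (2,1): R2 −= (5)R1 → (0, 0, 10)
pivot(2,2)=10: scale R2 → (0, 0, 1)
  clear (1,2): R1 −= (5)R2 → (0, 1, 0)

pivot columns: 0, 1, 2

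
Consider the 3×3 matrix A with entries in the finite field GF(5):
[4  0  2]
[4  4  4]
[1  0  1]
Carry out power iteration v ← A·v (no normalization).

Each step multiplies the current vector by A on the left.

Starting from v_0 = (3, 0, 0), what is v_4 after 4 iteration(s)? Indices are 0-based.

v_0 = (3, 0, 0).
v_1 = A·v_0 = (2, 2, 3).
v_2 = A·v_1 = (4, 3, 0).
v_3 = A·v_2 = (1, 3, 4).
v_4 = A·v_3 = (2, 2, 0).

v_4 = (2, 2, 0)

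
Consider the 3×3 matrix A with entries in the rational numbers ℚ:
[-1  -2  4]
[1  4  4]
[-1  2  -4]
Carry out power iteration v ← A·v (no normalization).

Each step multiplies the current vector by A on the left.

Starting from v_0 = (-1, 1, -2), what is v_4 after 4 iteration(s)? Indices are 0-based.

v_0 = (-1, 1, -2).
v_1 = A·v_0 = (-9, -5, 11).
v_2 = A·v_1 = (63, 15, -45).
v_3 = A·v_2 = (-273, -57, 147).
v_4 = A·v_3 = (975, 87, -429).

v_4 = (975, 87, -429)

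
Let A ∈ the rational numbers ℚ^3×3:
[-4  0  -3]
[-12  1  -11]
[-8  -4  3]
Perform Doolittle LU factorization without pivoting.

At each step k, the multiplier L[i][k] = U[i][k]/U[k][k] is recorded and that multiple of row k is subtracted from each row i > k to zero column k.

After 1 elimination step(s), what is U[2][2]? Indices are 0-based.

U[2][2] = 9

[col 0] pivot -4
  R1 -= 3*R0 → (0, 1, -2)  (L[1][0] := 3)
  R2 -= 2*R0 → (0, -4, 9)  (L[2][0] := 2)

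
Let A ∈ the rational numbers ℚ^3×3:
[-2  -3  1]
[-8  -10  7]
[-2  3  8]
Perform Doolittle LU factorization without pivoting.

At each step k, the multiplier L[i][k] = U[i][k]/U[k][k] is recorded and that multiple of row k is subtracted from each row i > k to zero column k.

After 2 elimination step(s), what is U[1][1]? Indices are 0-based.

U[1][1] = 2

Step 1: pivot at (0,0) is -2.
  row1 ← row1 − (4)·row0  ⇒  L[1][0]=4, U row1=(0, 2, 3)
  row2 ← row2 − (1)·row0  ⇒  L[2][0]=1, U row2=(0, 6, 7)
Step 2: pivot at (1,1) is 2.
  row2 ← row2 − (3)·row1  ⇒  L[2][1]=3, U row2=(0, 0, -2)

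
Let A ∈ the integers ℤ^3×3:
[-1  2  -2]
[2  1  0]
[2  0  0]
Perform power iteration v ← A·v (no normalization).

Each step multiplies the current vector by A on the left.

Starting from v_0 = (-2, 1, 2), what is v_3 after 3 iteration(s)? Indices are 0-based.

v_0 = (-2, 1, 2).
v_1 = A·v_0 = (0, -3, -4).
v_2 = A·v_1 = (2, -3, 0).
v_3 = A·v_2 = (-8, 1, 4).

v_3 = (-8, 1, 4)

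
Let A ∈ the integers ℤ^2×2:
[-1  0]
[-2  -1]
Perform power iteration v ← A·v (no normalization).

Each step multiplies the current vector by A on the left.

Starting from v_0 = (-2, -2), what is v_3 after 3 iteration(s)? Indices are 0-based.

v_0 = (-2, -2).
v_1 = A·v_0 = (2, 6).
v_2 = A·v_1 = (-2, -10).
v_3 = A·v_2 = (2, 14).

v_3 = (2, 14)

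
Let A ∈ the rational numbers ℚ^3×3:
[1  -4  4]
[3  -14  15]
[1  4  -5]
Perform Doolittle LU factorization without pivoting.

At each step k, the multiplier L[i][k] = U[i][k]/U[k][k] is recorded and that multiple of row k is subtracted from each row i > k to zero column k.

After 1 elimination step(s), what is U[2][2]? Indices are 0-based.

[col 0] pivot 1
  R1 -= 3*R0 → (0, -2, 3)  (L[1][0] := 3)
  R2 -= 1*R0 → (0, 8, -9)  (L[2][0] := 1)

U[2][2] = -9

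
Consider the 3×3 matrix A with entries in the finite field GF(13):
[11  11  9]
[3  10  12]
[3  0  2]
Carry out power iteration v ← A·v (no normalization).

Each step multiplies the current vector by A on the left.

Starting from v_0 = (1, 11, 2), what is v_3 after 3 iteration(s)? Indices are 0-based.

v_0 = (1, 11, 2).
v_1 = A·v_0 = (7, 7, 7).
v_2 = A·v_1 = (9, 6, 9).
v_3 = A·v_2 = (12, 0, 6).

v_3 = (12, 0, 6)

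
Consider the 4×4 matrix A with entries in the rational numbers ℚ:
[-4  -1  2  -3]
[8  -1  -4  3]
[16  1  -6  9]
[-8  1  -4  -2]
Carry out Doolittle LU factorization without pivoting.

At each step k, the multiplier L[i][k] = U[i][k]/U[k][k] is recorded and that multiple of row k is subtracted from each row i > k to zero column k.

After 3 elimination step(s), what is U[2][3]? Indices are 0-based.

k=0: U[0][0]=-4
  eliminate (1,0): mult=-2, new row 1: (0, -3, 0, -3); set L[1][0]=-2
  eliminate (2,0): mult=-4, new row 2: (0, -3, 2, -3); set L[2][0]=-4
  eliminate (3,0): mult=2, new row 3: (0, 3, -8, 4); set L[3][0]=2
k=1: U[1][1]=-3
  eliminate (2,1): mult=1, new row 2: (0, 0, 2, 0); set L[2][1]=1
  eliminate (3,1): mult=-1, new row 3: (0, 0, -8, 1); set L[3][1]=-1
k=2: U[2][2]=2
  eliminate (3,2): mult=-4, new row 3: (0, 0, 0, 1); set L[3][2]=-4

U[2][3] = 0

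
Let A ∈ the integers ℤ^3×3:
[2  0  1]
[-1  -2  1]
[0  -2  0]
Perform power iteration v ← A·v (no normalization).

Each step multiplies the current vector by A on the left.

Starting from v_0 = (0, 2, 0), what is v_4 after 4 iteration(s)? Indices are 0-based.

v_0 = (0, 2, 0).
v_1 = A·v_0 = (0, -4, -4).
v_2 = A·v_1 = (-4, 4, 8).
v_3 = A·v_2 = (0, 4, -8).
v_4 = A·v_3 = (-8, -16, -8).

v_4 = (-8, -16, -8)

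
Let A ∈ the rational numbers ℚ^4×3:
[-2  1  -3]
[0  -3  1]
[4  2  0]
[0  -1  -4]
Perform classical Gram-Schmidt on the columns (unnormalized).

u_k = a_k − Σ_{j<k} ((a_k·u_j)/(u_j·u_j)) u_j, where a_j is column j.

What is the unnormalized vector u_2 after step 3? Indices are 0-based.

u_2 = (-64/33, 3/22, -32/33, -283/66)

Step 1: u_0 = a_0 = (-2, 0, 4, 0).
Step 2: u_1 = a_1 − (3/10)·u_0 = (8/5, -3, 4/5, -1).
Step 3: u_2 = a_2 − (3/10)·u_0 − (-19/66)·u_1 = (-64/33, 3/22, -32/33, -283/66).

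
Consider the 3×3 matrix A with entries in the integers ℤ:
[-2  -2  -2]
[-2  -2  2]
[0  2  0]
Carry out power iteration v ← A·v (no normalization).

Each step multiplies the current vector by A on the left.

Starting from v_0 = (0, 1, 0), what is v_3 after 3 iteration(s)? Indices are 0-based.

v_0 = (0, 1, 0).
v_1 = A·v_0 = (-2, -2, 2).
v_2 = A·v_1 = (4, 12, -4).
v_3 = A·v_2 = (-24, -40, 24).

v_3 = (-24, -40, 24)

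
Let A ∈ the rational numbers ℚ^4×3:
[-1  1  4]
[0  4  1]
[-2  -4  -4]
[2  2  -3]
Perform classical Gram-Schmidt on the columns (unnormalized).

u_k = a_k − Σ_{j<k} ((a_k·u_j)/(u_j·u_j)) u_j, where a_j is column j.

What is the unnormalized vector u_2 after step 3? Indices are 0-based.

Step 1: u_0 = a_0 = (-1, 0, -2, 2).
Step 2: u_1 = a_1 − (11/9)·u_0 = (20/9, 4, -14/9, -4/9).
Step 3: u_2 = a_2 − (-2/9)·u_0 − (46/53)·u_1 = (98/53, -131/53, -164/53, -115/53).

u_2 = (98/53, -131/53, -164/53, -115/53)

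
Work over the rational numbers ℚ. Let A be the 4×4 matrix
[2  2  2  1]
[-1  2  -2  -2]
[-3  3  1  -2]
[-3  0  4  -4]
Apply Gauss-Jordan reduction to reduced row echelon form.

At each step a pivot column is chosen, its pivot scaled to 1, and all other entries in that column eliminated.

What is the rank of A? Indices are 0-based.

rank = 4

[1] R0 /= 2  ⇒  (1, 1, 1, 1/2)
     R1 -= -1·R0  ⇒  (0, 3, -1, -3/2)
     R2 -= -3·R0  ⇒  (0, 6, 4, -1/2)
     R3 -= -3·R0  ⇒  (0, 3, 7, -5/2)
[2] R1 /= 3  ⇒  (0, 1, -1/3, -1/2)
     R0 -= 1·R1  ⇒  (1, 0, 4/3, 1)
     R2 -= 6·R1  ⇒  (0, 0, 6, 5/2)
     R3 -= 3·R1  ⇒  (0, 0, 8, -1)
[3] R2 /= 6  ⇒  (0, 0, 1, 5/12)
     R0 -= 4/3·R2  ⇒  (1, 0, 0, 4/9)
     R1 -= -1/3·R2  ⇒  (0, 1, 0, -13/36)
     R3 -= 8·R2  ⇒  (0, 0, 0, -13/3)
[4] R3 /= -13/3  ⇒  (0, 0, 0, 1)
     R0 -= 4/9·R3  ⇒  (1, 0, 0, 0)
     R1 -= -13/36·R3  ⇒  (0, 1, 0, 0)
     R2 -= 5/12·R3  ⇒  (0, 0, 1, 0)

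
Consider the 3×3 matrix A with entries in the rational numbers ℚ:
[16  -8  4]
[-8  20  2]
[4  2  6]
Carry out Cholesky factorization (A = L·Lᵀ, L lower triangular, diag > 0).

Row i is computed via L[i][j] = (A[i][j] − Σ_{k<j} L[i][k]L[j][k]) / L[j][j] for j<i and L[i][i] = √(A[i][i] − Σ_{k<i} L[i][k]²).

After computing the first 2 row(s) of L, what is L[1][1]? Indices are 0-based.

L[1][1] = 4

Step 1: L[0][0] = √(16) = 4.
  L[1][0] = (-8) / L[0][0] = -2.
Step 2: L[1][1] = √(16) = 4.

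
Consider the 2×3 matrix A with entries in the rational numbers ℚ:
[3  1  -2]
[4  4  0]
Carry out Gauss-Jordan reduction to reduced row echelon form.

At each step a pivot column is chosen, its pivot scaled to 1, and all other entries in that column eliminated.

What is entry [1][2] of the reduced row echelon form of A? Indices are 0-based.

pivot(0,0)=3: scale R0 → (1, 1/3, -2/3)
  clear (1,0): R1 −= (4)R0 → (0, 8/3, 8/3)
pivot(1,1)=8/3: scale R1 → (0, 1, 1)
  clear (0,1): R0 −= (1/3)R1 → (1, 0, -1)

M[1][2] = 1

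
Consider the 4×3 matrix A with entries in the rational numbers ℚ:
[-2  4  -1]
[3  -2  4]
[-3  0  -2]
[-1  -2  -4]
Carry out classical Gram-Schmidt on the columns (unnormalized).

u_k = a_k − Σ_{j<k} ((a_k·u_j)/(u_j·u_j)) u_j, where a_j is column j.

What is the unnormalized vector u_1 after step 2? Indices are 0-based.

u_1 = (68/23, -10/23, -36/23, -58/23)

Step 1: u_0 = a_0 = (-2, 3, -3, -1).
Step 2: u_1 = a_1 − (-12/23)·u_0 = (68/23, -10/23, -36/23, -58/23).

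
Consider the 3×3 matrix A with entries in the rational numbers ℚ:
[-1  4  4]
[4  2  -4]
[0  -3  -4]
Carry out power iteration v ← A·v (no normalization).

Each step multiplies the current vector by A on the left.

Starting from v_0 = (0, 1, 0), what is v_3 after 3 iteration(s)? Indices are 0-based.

v_0 = (0, 1, 0).
v_1 = A·v_0 = (4, 2, -3).
v_2 = A·v_1 = (-8, 32, 6).
v_3 = A·v_2 = (160, 8, -120).

v_3 = (160, 8, -120)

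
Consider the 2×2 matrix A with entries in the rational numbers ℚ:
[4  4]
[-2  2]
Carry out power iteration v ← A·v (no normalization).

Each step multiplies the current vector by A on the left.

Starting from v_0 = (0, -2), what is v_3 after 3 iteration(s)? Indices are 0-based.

v_3 = (-160, 112)

v_0 = (0, -2).
v_1 = A·v_0 = (-8, -4).
v_2 = A·v_1 = (-48, 8).
v_3 = A·v_2 = (-160, 112).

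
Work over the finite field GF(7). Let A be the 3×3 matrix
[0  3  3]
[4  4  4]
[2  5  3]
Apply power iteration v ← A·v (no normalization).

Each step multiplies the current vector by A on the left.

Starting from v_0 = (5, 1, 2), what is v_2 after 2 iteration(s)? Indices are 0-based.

v_0 = (5, 1, 2).
v_1 = A·v_0 = (2, 4, 0).
v_2 = A·v_1 = (5, 3, 3).

v_2 = (5, 3, 3)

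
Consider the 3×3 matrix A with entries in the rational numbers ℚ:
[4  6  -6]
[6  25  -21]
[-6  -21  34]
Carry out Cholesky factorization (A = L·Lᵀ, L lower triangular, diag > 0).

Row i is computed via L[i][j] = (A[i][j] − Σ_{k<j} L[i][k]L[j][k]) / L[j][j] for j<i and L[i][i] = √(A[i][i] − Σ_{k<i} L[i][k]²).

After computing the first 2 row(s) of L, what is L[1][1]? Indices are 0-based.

Step 1: L[0][0] = √(4) = 2.
  L[1][0] = (6) / L[0][0] = 3.
Step 2: L[1][1] = √(16) = 4.

L[1][1] = 4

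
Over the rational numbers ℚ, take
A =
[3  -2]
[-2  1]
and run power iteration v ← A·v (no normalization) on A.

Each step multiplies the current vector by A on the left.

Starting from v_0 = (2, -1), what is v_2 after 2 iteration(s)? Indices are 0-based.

v_2 = (34, -21)

v_0 = (2, -1).
v_1 = A·v_0 = (8, -5).
v_2 = A·v_1 = (34, -21).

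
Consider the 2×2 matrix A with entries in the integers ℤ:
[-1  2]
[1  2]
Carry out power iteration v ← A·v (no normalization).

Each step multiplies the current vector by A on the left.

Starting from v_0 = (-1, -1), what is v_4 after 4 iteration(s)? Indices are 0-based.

v_0 = (-1, -1).
v_1 = A·v_0 = (-1, -3).
v_2 = A·v_1 = (-5, -7).
v_3 = A·v_2 = (-9, -19).
v_4 = A·v_3 = (-29, -47).

v_4 = (-29, -47)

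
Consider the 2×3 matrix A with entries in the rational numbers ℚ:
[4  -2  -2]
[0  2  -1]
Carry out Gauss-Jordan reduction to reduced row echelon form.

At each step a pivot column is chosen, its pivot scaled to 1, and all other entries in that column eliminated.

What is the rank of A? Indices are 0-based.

pivot(0,0)=4: scale R0 → (1, -1/2, -1/2)
pivot(1,1)=2: scale R1 → (0, 1, -1/2)
  clear (0,1): R0 −= (-1/2)R1 → (1, 0, -3/4)

rank = 2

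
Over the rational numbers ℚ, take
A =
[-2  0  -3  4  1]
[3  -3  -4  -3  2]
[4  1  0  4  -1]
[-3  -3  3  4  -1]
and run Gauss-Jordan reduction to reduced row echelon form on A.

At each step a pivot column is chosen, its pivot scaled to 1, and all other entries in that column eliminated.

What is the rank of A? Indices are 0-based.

[1] R0 /= -2  ⇒  (1, 0, 3/2, -2, -1/2)
     R1 -= 3·R0  ⇒  (0, -3, -17/2, 3, 7/2)
     R2 -= 4·R0  ⇒  (0, 1, -6, 12, 1)
     R3 -= -3·R0  ⇒  (0, -3, 15/2, -2, -5/2)
[2] R1 /= -3  ⇒  (0, 1, 17/6, -1, -7/6)
     R2 -= 1·R1  ⇒  (0, 0, -53/6, 13, 13/6)
     R3 -= -3·R1  ⇒  (0, 0, 16, -5, -6)
[3] R2 /= -53/6  ⇒  (0, 0, 1, -78/53, -13/53)
     R0 -= 3/2·R2  ⇒  (1, 0, 0, 11/53, -7/53)
     R1 -= 17/6·R2  ⇒  (0, 1, 0, 168/53, -25/53)
     R3 -= 16·R2  ⇒  (0, 0, 0, 983/53, -110/53)
[4] R3 /= 983/53  ⇒  (0, 0, 0, 1, -110/983)
     R0 -= 11/53·R3  ⇒  (1, 0, 0, 0, -107/983)
     R1 -= 168/53·R3  ⇒  (0, 1, 0, 0, -115/983)
     R2 -= -78/53·R3  ⇒  (0, 0, 1, 0, -403/983)

rank = 4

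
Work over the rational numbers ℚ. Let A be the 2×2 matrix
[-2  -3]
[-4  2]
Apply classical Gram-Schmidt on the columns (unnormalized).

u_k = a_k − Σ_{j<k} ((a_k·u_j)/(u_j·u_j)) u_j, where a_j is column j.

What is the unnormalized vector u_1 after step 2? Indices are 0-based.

u_1 = (-16/5, 8/5)

Step 1: u_0 = a_0 = (-2, -4).
Step 2: u_1 = a_1 − (-1/10)·u_0 = (-16/5, 8/5).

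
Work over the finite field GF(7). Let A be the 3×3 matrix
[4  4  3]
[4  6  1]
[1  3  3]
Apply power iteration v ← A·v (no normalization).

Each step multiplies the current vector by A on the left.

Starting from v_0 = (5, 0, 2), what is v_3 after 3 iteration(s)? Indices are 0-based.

v_0 = (5, 0, 2).
v_1 = A·v_0 = (5, 1, 4).
v_2 = A·v_1 = (1, 2, 6).
v_3 = A·v_2 = (2, 1, 4).

v_3 = (2, 1, 4)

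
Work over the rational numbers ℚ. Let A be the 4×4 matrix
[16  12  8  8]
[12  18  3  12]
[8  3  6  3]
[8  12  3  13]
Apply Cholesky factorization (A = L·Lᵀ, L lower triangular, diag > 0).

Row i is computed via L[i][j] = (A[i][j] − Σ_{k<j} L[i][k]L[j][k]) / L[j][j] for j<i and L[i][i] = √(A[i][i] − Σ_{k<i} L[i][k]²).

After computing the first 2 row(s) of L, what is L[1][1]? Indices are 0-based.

L[1][1] = 3

Step 1: L[0][0] = √(16) = 4.
  L[1][0] = (12) / L[0][0] = 3.
Step 2: L[1][1] = √(9) = 3.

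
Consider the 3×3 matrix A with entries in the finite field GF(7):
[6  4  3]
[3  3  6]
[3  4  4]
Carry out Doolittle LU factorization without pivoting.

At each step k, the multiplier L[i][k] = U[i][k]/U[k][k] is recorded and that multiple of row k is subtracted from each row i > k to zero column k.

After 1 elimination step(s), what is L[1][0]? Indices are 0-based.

L[1][0] = 4

k=0: U[0][0]=6
  eliminate (1,0): mult=4, new row 1: (0, 1, 1); set L[1][0]=4
  eliminate (2,0): mult=4, new row 2: (0, 2, 6); set L[2][0]=4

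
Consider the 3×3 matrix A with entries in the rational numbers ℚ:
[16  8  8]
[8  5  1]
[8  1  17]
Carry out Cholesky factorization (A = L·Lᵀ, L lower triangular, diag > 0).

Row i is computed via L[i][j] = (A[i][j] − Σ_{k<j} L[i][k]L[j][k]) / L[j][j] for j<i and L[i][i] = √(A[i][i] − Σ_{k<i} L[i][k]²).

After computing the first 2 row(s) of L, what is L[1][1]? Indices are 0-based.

Step 1: L[0][0] = √(16) = 4.
  L[1][0] = (8) / L[0][0] = 2.
Step 2: L[1][1] = √(1) = 1.

L[1][1] = 1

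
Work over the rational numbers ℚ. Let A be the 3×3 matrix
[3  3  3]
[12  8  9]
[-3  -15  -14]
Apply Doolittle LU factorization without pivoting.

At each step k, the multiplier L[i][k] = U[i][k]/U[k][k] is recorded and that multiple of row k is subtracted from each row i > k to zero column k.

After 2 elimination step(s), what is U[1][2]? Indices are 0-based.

[col 0] pivot 3
  R1 -= 4*R0 → (0, -4, -3)  (L[1][0] := 4)
  R2 -= -1*R0 → (0, -12, -11)  (L[2][0] := -1)
[col 1] pivot -4
  R2 -= 3*R1 → (0, 0, -2)  (L[2][1] := 3)

U[1][2] = -3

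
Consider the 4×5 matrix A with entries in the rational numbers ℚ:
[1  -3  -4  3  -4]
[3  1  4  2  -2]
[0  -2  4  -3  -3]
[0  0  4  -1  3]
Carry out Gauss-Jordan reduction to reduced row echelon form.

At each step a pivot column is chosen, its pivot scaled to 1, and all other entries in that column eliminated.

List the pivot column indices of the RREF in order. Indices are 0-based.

[1] R0 /= 1  ⇒  (1, -3, -4, 3, -4)
     R1 -= 3·R0  ⇒  (0, 10, 16, -7, 10)
[2] R1 /= 10  ⇒  (0, 1, 8/5, -7/10, 1)
     R0 -= -3·R1  ⇒  (1, 0, 4/5, 9/10, -1)
     R2 -= -2·R1  ⇒  (0, 0, 36/5, -22/5, -1)
[3] R2 /= 36/5  ⇒  (0, 0, 1, -11/18, -5/36)
     R0 -= 4/5·R2  ⇒  (1, 0, 0, 25/18, -8/9)
     R1 -= 8/5·R2  ⇒  (0, 1, 0, 5/18, 11/9)
     R3 -= 4·R2  ⇒  (0, 0, 0, 13/9, 32/9)
[4] R3 /= 13/9  ⇒  (0, 0, 0, 1, 32/13)
     R0 -= 25/18·R3  ⇒  (1, 0, 0, 0, -56/13)
     R1 -= 5/18·R3  ⇒  (0, 1, 0, 0, 7/13)
     R2 -= -11/18·R3  ⇒  (0, 0, 1, 0, 71/52)

pivot columns: 0, 1, 2, 3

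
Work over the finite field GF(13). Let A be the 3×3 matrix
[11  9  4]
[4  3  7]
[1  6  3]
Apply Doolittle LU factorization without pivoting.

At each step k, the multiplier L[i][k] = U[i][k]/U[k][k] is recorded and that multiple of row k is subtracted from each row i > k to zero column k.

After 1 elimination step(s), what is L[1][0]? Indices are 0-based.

L[1][0] = 11

k=0: U[0][0]=11
  eliminate (1,0): mult=11, new row 1: (0, 8, 2); set L[1][0]=11
  eliminate (2,0): mult=6, new row 2: (0, 4, 5); set L[2][0]=6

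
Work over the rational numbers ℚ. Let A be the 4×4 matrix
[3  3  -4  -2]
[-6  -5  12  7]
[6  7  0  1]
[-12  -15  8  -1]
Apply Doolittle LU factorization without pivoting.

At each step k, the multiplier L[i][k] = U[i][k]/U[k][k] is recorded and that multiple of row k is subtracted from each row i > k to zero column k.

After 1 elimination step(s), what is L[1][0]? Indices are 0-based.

Step 1: pivot at (0,0) is 3.
  row1 ← row1 − (-2)·row0  ⇒  L[1][0]=-2, U row1=(0, 1, 4, 3)
  row2 ← row2 − (2)·row0  ⇒  L[2][0]=2, U row2=(0, 1, 8, 5)
  row3 ← row3 − (-4)·row0  ⇒  L[3][0]=-4, U row3=(0, -3, -8, -9)

L[1][0] = -2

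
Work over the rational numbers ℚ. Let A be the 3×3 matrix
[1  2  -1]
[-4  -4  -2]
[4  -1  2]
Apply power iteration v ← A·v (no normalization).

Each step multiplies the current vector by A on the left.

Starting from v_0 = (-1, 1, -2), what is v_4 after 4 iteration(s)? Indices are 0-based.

v_4 = (-100, -100, 200)

v_0 = (-1, 1, -2).
v_1 = A·v_0 = (3, 4, -9).
v_2 = A·v_1 = (20, -10, -10).
v_3 = A·v_2 = (10, -20, 70).
v_4 = A·v_3 = (-100, -100, 200).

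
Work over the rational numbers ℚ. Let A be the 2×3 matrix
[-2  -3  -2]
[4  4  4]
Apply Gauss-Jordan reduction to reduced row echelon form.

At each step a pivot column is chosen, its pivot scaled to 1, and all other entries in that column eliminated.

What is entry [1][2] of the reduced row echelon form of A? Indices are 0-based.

[1] R0 /= -2  ⇒  (1, 3/2, 1)
     R1 -= 4·R0  ⇒  (0, -2, 0)
[2] R1 /= -2  ⇒  (0, 1, 0)
     R0 -= 3/2·R1  ⇒  (1, 0, 1)

M[1][2] = 0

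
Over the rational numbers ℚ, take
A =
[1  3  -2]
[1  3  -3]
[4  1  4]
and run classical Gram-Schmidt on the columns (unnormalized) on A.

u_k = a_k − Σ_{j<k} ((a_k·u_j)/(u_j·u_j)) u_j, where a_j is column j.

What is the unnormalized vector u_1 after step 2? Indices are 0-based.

Step 1: u_0 = a_0 = (1, 1, 4).
Step 2: u_1 = a_1 − (5/9)·u_0 = (22/9, 22/9, -11/9).

u_1 = (22/9, 22/9, -11/9)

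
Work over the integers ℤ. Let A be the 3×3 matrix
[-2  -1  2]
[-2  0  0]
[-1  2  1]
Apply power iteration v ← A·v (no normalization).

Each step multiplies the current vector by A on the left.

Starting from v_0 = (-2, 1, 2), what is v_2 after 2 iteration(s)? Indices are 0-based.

v_2 = (-6, -14, 7)

v_0 = (-2, 1, 2).
v_1 = A·v_0 = (7, 4, 6).
v_2 = A·v_1 = (-6, -14, 7).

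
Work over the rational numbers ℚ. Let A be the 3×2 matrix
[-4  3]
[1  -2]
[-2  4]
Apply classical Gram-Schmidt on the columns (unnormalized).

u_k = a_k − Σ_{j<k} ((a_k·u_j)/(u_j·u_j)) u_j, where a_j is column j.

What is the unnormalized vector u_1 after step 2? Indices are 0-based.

u_1 = (-25/21, -20/21, 40/21)

Step 1: u_0 = a_0 = (-4, 1, -2).
Step 2: u_1 = a_1 − (-22/21)·u_0 = (-25/21, -20/21, 40/21).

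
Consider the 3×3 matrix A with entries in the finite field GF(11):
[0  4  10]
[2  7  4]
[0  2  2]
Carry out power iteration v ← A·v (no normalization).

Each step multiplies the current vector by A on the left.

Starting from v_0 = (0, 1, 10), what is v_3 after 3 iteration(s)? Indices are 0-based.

v_0 = (0, 1, 10).
v_1 = A·v_0 = (5, 3, 0).
v_2 = A·v_1 = (1, 9, 6).
v_3 = A·v_2 = (8, 1, 8).

v_3 = (8, 1, 8)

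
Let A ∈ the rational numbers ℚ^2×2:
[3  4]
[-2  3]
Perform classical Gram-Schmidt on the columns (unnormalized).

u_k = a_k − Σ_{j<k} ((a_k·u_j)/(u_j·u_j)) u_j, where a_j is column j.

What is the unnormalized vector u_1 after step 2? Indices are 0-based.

Step 1: u_0 = a_0 = (3, -2).
Step 2: u_1 = a_1 − (6/13)·u_0 = (34/13, 51/13).

u_1 = (34/13, 51/13)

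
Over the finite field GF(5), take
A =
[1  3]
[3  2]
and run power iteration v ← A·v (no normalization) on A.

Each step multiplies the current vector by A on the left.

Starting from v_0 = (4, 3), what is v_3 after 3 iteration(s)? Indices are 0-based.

v_0 = (4, 3).
v_1 = A·v_0 = (3, 3).
v_2 = A·v_1 = (2, 0).
v_3 = A·v_2 = (2, 1).

v_3 = (2, 1)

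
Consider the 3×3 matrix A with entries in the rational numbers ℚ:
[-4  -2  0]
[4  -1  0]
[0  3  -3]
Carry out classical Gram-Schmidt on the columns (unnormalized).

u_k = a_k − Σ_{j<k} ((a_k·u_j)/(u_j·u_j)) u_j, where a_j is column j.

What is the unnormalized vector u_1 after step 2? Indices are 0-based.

Step 1: u_0 = a_0 = (-4, 4, 0).
Step 2: u_1 = a_1 − (1/8)·u_0 = (-3/2, -3/2, 3).

u_1 = (-3/2, -3/2, 3)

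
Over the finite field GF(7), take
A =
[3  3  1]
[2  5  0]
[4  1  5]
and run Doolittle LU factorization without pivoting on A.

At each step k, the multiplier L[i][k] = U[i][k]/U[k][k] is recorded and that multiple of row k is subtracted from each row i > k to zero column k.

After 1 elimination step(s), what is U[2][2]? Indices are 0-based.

U[2][2] = 6

k=0: U[0][0]=3
  eliminate (1,0): mult=3, new row 1: (0, 3, 4); set L[1][0]=3
  eliminate (2,0): mult=6, new row 2: (0, 4, 6); set L[2][0]=6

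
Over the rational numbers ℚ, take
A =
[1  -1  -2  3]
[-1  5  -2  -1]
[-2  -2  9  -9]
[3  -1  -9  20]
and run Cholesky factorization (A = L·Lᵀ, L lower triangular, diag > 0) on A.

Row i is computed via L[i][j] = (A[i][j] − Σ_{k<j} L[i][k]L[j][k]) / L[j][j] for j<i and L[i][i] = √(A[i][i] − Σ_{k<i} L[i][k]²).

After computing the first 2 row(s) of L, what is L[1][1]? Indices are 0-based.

L[1][1] = 2

Step 1: L[0][0] = √(1) = 1.
  L[1][0] = (-1) / L[0][0] = -1.
Step 2: L[1][1] = √(4) = 2.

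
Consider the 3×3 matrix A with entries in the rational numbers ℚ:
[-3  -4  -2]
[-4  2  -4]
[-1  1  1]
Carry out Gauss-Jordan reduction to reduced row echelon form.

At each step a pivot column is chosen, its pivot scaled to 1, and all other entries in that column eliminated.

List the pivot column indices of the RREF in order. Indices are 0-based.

pivot(0,0)=-3: scale R0 → (1, 4/3, 2/3)
  clear (1,0): R1 −= (-4)R0 → (0, 22/3, -4/3)
  clear (2,0): R2 −= (-1)R0 → (0, 7/3, 5/3)
pivot(1,1)=22/3: scale R1 → (0, 1, -2/11)
  clear (0,1): R0 −= (4/3)R1 → (1, 0, 10/11)
  clear (2,1): R2 −= (7/3)R1 → (0, 0, 23/11)
pivot(2,2)=23/11: scale R2 → (0, 0, 1)
  clear (0,2): R0 −= (10/11)R2 → (1, 0, 0)
  clear (1,2): R1 −= (-2/11)R2 → (0, 1, 0)

pivot columns: 0, 1, 2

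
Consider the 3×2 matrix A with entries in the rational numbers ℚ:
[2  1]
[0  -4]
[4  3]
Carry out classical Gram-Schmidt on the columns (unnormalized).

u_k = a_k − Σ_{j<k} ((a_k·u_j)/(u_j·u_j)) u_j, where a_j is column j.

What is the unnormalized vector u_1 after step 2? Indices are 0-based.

u_1 = (-2/5, -4, 1/5)

Step 1: u_0 = a_0 = (2, 0, 4).
Step 2: u_1 = a_1 − (7/10)·u_0 = (-2/5, -4, 1/5).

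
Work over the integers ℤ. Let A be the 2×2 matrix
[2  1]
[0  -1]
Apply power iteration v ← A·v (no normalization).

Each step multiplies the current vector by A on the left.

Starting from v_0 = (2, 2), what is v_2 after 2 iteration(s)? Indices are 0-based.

v_2 = (10, 2)

v_0 = (2, 2).
v_1 = A·v_0 = (6, -2).
v_2 = A·v_1 = (10, 2).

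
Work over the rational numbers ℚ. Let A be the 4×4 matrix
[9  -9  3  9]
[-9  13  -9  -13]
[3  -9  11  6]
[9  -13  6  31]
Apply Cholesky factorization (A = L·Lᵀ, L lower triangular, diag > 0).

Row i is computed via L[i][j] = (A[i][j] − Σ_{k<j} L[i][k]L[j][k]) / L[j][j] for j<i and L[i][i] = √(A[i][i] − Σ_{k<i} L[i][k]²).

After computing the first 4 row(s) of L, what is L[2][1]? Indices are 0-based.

Step 1: L[0][0] = √(9) = 3.
  L[1][0] = (-9) / L[0][0] = -3.
Step 2: L[1][1] = √(4) = 2.
  L[2][0] = (3) / L[0][0] = 1.
  L[2][1] = (-6) / L[1][1] = -3.
Step 3: L[2][2] = √(1) = 1.
  L[3][0] = (9) / L[0][0] = 3.
  L[3][1] = (-4) / L[1][1] = -2.
  L[3][2] = (-3) / L[2][2] = -3.
Step 4: L[3][3] = √(9) = 3.

L[2][1] = -3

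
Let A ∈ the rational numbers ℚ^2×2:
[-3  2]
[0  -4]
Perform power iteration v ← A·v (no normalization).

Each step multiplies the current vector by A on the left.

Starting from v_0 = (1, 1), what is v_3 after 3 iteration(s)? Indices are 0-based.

v_0 = (1, 1).
v_1 = A·v_0 = (-1, -4).
v_2 = A·v_1 = (-5, 16).
v_3 = A·v_2 = (47, -64).

v_3 = (47, -64)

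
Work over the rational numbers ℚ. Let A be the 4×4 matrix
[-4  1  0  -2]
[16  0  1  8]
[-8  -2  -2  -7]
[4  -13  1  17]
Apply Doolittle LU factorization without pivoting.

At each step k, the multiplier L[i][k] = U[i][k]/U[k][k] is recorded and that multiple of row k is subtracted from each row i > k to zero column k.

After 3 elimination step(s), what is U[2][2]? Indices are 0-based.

U[2][2] = -1

k=0: U[0][0]=-4
  eliminate (1,0): mult=-4, new row 1: (0, 4, 1, 0); set L[1][0]=-4
  eliminate (2,0): mult=2, new row 2: (0, -4, -2, -3); set L[2][0]=2
  eliminate (3,0): mult=-1, new row 3: (0, -12, 1, 15); set L[3][0]=-1
k=1: U[1][1]=4
  eliminate (2,1): mult=-1, new row 2: (0, 0, -1, -3); set L[2][1]=-1
  eliminate (3,1): mult=-3, new row 3: (0, 0, 4, 15); set L[3][1]=-3
k=2: U[2][2]=-1
  eliminate (3,2): mult=-4, new row 3: (0, 0, 0, 3); set L[3][2]=-4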